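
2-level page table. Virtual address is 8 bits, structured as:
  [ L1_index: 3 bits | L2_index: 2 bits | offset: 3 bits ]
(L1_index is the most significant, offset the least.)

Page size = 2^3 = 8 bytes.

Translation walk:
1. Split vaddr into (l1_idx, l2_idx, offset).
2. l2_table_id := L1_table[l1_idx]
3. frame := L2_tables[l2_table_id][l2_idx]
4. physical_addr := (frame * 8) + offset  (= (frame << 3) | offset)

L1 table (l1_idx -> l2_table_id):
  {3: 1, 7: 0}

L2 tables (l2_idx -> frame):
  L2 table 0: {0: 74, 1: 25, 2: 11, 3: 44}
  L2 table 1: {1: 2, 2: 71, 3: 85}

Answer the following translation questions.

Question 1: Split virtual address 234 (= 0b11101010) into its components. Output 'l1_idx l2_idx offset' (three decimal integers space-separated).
Answer: 7 1 2

Derivation:
vaddr = 234 = 0b11101010
  top 3 bits -> l1_idx = 7
  next 2 bits -> l2_idx = 1
  bottom 3 bits -> offset = 2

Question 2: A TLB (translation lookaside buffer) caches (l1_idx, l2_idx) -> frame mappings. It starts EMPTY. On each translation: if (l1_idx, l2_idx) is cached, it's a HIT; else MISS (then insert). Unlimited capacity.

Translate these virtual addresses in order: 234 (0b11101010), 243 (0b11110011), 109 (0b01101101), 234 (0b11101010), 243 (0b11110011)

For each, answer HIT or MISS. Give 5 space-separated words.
Answer: MISS MISS MISS HIT HIT

Derivation:
vaddr=234: (7,1) not in TLB -> MISS, insert
vaddr=243: (7,2) not in TLB -> MISS, insert
vaddr=109: (3,1) not in TLB -> MISS, insert
vaddr=234: (7,1) in TLB -> HIT
vaddr=243: (7,2) in TLB -> HIT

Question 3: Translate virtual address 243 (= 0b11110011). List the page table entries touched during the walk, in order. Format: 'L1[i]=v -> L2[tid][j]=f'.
Answer: L1[7]=0 -> L2[0][2]=11

Derivation:
vaddr = 243 = 0b11110011
Split: l1_idx=7, l2_idx=2, offset=3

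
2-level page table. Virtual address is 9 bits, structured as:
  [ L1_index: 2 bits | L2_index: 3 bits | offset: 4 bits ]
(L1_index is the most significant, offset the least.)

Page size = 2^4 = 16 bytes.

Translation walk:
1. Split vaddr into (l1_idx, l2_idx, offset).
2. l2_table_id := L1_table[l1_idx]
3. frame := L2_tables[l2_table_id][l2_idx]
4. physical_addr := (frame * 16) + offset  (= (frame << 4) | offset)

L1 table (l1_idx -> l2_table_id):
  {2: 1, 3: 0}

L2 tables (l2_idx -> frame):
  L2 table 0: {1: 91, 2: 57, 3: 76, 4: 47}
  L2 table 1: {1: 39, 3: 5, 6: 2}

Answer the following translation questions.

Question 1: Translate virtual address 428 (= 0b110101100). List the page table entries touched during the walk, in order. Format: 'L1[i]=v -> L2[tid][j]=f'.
Answer: L1[3]=0 -> L2[0][2]=57

Derivation:
vaddr = 428 = 0b110101100
Split: l1_idx=3, l2_idx=2, offset=12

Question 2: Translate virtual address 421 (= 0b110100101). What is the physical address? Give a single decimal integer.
Answer: 917

Derivation:
vaddr = 421 = 0b110100101
Split: l1_idx=3, l2_idx=2, offset=5
L1[3] = 0
L2[0][2] = 57
paddr = 57 * 16 + 5 = 917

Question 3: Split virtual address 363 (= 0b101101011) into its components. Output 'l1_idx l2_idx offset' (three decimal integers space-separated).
vaddr = 363 = 0b101101011
  top 2 bits -> l1_idx = 2
  next 3 bits -> l2_idx = 6
  bottom 4 bits -> offset = 11

Answer: 2 6 11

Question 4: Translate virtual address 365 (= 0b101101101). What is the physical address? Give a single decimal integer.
Answer: 45

Derivation:
vaddr = 365 = 0b101101101
Split: l1_idx=2, l2_idx=6, offset=13
L1[2] = 1
L2[1][6] = 2
paddr = 2 * 16 + 13 = 45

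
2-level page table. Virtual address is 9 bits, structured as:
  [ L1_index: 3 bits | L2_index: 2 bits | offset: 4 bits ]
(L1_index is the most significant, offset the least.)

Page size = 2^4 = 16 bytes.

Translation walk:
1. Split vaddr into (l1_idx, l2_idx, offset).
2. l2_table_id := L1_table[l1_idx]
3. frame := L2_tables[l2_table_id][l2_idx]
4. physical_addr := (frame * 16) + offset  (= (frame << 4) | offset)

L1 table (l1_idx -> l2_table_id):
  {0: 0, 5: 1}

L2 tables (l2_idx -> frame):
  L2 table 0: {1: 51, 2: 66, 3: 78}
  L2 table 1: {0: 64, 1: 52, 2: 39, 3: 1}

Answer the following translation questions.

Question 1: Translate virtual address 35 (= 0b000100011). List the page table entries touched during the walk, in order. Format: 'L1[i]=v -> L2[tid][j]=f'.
Answer: L1[0]=0 -> L2[0][2]=66

Derivation:
vaddr = 35 = 0b000100011
Split: l1_idx=0, l2_idx=2, offset=3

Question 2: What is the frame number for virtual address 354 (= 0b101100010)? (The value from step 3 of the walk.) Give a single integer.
Answer: 39

Derivation:
vaddr = 354: l1_idx=5, l2_idx=2
L1[5] = 1; L2[1][2] = 39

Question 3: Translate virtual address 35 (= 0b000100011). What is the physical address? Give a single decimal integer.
vaddr = 35 = 0b000100011
Split: l1_idx=0, l2_idx=2, offset=3
L1[0] = 0
L2[0][2] = 66
paddr = 66 * 16 + 3 = 1059

Answer: 1059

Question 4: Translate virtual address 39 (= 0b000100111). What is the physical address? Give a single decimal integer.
vaddr = 39 = 0b000100111
Split: l1_idx=0, l2_idx=2, offset=7
L1[0] = 0
L2[0][2] = 66
paddr = 66 * 16 + 7 = 1063

Answer: 1063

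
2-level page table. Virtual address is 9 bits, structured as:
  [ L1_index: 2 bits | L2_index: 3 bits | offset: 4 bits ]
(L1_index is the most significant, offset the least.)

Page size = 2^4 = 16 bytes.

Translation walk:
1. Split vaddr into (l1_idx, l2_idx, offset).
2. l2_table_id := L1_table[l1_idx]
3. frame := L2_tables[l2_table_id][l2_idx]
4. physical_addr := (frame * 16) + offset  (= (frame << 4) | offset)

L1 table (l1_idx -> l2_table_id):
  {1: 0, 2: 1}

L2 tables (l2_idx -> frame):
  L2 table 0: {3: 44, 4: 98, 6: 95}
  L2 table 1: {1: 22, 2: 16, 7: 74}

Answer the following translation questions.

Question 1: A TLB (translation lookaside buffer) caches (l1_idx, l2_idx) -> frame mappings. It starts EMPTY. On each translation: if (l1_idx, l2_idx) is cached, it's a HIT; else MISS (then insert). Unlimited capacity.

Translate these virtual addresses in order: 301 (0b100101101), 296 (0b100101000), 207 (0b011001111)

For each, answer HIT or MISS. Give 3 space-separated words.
vaddr=301: (2,2) not in TLB -> MISS, insert
vaddr=296: (2,2) in TLB -> HIT
vaddr=207: (1,4) not in TLB -> MISS, insert

Answer: MISS HIT MISS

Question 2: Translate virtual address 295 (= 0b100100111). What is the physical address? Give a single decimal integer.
vaddr = 295 = 0b100100111
Split: l1_idx=2, l2_idx=2, offset=7
L1[2] = 1
L2[1][2] = 16
paddr = 16 * 16 + 7 = 263

Answer: 263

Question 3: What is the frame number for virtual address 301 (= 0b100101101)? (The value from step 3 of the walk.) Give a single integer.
Answer: 16

Derivation:
vaddr = 301: l1_idx=2, l2_idx=2
L1[2] = 1; L2[1][2] = 16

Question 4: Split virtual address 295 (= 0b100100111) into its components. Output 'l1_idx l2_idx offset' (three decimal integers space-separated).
vaddr = 295 = 0b100100111
  top 2 bits -> l1_idx = 2
  next 3 bits -> l2_idx = 2
  bottom 4 bits -> offset = 7

Answer: 2 2 7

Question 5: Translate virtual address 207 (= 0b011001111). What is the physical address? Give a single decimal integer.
Answer: 1583

Derivation:
vaddr = 207 = 0b011001111
Split: l1_idx=1, l2_idx=4, offset=15
L1[1] = 0
L2[0][4] = 98
paddr = 98 * 16 + 15 = 1583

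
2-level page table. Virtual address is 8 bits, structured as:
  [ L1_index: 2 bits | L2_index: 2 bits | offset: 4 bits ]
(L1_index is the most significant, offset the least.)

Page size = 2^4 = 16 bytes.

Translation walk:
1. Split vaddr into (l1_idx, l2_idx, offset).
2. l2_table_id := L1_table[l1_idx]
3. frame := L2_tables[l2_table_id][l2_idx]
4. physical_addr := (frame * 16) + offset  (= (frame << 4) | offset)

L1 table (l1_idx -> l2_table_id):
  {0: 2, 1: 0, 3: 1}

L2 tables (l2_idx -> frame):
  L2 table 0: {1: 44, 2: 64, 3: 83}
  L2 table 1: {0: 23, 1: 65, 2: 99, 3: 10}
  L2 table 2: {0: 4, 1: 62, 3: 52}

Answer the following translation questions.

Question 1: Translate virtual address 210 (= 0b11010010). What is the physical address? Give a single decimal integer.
vaddr = 210 = 0b11010010
Split: l1_idx=3, l2_idx=1, offset=2
L1[3] = 1
L2[1][1] = 65
paddr = 65 * 16 + 2 = 1042

Answer: 1042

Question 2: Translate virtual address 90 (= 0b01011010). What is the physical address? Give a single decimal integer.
Answer: 714

Derivation:
vaddr = 90 = 0b01011010
Split: l1_idx=1, l2_idx=1, offset=10
L1[1] = 0
L2[0][1] = 44
paddr = 44 * 16 + 10 = 714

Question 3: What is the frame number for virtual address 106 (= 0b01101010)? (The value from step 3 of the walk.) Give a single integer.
Answer: 64

Derivation:
vaddr = 106: l1_idx=1, l2_idx=2
L1[1] = 0; L2[0][2] = 64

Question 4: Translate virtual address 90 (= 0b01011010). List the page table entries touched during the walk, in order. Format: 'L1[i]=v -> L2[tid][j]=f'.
vaddr = 90 = 0b01011010
Split: l1_idx=1, l2_idx=1, offset=10

Answer: L1[1]=0 -> L2[0][1]=44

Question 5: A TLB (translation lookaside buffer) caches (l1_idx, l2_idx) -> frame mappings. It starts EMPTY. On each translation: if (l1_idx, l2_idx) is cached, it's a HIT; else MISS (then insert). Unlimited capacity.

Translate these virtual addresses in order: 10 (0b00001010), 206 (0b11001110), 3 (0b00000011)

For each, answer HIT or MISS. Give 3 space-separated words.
Answer: MISS MISS HIT

Derivation:
vaddr=10: (0,0) not in TLB -> MISS, insert
vaddr=206: (3,0) not in TLB -> MISS, insert
vaddr=3: (0,0) in TLB -> HIT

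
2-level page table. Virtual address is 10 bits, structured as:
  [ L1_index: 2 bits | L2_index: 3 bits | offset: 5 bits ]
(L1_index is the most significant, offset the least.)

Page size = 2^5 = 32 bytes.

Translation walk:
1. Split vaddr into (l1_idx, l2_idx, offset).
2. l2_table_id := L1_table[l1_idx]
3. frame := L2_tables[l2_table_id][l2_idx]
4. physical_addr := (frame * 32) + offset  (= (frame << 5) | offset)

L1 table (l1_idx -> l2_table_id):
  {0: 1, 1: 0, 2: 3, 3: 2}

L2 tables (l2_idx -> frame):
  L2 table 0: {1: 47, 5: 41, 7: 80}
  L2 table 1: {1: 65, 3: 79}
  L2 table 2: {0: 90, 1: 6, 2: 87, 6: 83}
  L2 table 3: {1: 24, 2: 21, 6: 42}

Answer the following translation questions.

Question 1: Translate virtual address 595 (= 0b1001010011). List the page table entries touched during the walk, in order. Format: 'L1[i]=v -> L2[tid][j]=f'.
vaddr = 595 = 0b1001010011
Split: l1_idx=2, l2_idx=2, offset=19

Answer: L1[2]=3 -> L2[3][2]=21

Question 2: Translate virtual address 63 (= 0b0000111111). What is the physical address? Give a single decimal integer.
vaddr = 63 = 0b0000111111
Split: l1_idx=0, l2_idx=1, offset=31
L1[0] = 1
L2[1][1] = 65
paddr = 65 * 32 + 31 = 2111

Answer: 2111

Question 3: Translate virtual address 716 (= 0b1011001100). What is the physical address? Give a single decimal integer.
Answer: 1356

Derivation:
vaddr = 716 = 0b1011001100
Split: l1_idx=2, l2_idx=6, offset=12
L1[2] = 3
L2[3][6] = 42
paddr = 42 * 32 + 12 = 1356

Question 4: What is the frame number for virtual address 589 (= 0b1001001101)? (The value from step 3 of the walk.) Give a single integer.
vaddr = 589: l1_idx=2, l2_idx=2
L1[2] = 3; L2[3][2] = 21

Answer: 21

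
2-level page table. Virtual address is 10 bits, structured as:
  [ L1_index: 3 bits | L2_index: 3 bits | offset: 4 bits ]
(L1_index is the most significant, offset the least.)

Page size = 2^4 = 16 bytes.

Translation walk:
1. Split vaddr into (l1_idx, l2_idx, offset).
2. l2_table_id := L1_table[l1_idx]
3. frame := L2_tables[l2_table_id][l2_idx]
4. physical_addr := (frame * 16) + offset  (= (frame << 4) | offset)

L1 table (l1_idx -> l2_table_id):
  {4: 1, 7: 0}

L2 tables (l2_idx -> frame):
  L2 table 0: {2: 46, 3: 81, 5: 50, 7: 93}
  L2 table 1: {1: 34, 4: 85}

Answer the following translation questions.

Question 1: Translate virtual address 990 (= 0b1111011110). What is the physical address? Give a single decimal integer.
Answer: 814

Derivation:
vaddr = 990 = 0b1111011110
Split: l1_idx=7, l2_idx=5, offset=14
L1[7] = 0
L2[0][5] = 50
paddr = 50 * 16 + 14 = 814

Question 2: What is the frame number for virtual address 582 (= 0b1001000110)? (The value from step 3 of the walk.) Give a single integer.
Answer: 85

Derivation:
vaddr = 582: l1_idx=4, l2_idx=4
L1[4] = 1; L2[1][4] = 85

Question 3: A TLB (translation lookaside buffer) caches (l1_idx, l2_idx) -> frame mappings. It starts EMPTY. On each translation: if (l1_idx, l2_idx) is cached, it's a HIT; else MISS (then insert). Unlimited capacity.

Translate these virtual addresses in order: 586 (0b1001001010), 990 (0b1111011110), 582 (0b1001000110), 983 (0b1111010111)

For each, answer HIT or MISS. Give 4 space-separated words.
vaddr=586: (4,4) not in TLB -> MISS, insert
vaddr=990: (7,5) not in TLB -> MISS, insert
vaddr=582: (4,4) in TLB -> HIT
vaddr=983: (7,5) in TLB -> HIT

Answer: MISS MISS HIT HIT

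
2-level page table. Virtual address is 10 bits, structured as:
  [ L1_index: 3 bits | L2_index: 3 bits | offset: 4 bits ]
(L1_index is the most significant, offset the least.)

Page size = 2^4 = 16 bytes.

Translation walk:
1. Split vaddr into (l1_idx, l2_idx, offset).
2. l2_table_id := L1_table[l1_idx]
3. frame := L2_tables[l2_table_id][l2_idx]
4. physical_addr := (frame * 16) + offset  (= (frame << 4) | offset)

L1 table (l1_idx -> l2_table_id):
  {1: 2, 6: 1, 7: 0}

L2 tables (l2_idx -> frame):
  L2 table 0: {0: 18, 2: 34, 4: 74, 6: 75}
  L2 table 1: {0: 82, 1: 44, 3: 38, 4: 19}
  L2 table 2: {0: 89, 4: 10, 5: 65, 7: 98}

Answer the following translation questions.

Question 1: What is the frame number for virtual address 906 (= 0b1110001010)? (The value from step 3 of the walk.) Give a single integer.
vaddr = 906: l1_idx=7, l2_idx=0
L1[7] = 0; L2[0][0] = 18

Answer: 18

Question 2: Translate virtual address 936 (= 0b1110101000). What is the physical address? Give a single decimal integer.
vaddr = 936 = 0b1110101000
Split: l1_idx=7, l2_idx=2, offset=8
L1[7] = 0
L2[0][2] = 34
paddr = 34 * 16 + 8 = 552

Answer: 552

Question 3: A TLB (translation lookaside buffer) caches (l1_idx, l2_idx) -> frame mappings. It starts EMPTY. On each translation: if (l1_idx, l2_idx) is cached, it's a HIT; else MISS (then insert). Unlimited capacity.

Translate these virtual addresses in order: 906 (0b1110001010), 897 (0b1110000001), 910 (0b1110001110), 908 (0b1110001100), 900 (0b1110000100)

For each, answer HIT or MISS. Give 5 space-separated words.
Answer: MISS HIT HIT HIT HIT

Derivation:
vaddr=906: (7,0) not in TLB -> MISS, insert
vaddr=897: (7,0) in TLB -> HIT
vaddr=910: (7,0) in TLB -> HIT
vaddr=908: (7,0) in TLB -> HIT
vaddr=900: (7,0) in TLB -> HIT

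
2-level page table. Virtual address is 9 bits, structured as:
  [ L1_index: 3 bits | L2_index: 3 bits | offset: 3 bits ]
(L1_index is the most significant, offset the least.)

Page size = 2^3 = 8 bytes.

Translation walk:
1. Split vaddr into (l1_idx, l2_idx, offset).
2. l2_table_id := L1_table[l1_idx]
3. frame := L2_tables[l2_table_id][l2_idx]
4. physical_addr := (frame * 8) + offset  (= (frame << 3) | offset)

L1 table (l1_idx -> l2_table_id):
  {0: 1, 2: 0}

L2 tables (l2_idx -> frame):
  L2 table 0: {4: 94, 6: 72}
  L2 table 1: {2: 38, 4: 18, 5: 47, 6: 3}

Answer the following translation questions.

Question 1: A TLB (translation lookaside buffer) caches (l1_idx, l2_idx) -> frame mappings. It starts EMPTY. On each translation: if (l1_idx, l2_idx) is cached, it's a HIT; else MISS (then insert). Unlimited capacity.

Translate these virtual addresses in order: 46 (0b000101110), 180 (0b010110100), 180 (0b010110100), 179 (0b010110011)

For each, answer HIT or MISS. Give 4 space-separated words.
vaddr=46: (0,5) not in TLB -> MISS, insert
vaddr=180: (2,6) not in TLB -> MISS, insert
vaddr=180: (2,6) in TLB -> HIT
vaddr=179: (2,6) in TLB -> HIT

Answer: MISS MISS HIT HIT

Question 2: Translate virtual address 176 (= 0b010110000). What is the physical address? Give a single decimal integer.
vaddr = 176 = 0b010110000
Split: l1_idx=2, l2_idx=6, offset=0
L1[2] = 0
L2[0][6] = 72
paddr = 72 * 8 + 0 = 576

Answer: 576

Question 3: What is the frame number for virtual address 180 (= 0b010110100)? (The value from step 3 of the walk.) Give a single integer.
Answer: 72

Derivation:
vaddr = 180: l1_idx=2, l2_idx=6
L1[2] = 0; L2[0][6] = 72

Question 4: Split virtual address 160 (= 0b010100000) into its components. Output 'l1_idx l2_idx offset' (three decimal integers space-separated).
vaddr = 160 = 0b010100000
  top 3 bits -> l1_idx = 2
  next 3 bits -> l2_idx = 4
  bottom 3 bits -> offset = 0

Answer: 2 4 0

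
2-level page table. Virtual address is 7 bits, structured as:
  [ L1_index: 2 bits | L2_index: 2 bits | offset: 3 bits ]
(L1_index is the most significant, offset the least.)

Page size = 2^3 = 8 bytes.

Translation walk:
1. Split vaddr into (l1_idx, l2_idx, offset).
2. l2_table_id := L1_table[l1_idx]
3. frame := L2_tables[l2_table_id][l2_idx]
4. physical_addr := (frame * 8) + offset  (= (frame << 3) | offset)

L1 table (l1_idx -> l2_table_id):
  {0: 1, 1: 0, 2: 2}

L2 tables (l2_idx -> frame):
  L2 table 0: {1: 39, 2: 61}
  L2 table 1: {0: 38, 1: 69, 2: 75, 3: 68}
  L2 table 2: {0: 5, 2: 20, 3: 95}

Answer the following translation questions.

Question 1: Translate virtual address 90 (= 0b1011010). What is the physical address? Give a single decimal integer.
vaddr = 90 = 0b1011010
Split: l1_idx=2, l2_idx=3, offset=2
L1[2] = 2
L2[2][3] = 95
paddr = 95 * 8 + 2 = 762

Answer: 762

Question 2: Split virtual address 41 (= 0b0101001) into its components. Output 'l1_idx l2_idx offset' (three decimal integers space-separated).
Answer: 1 1 1

Derivation:
vaddr = 41 = 0b0101001
  top 2 bits -> l1_idx = 1
  next 2 bits -> l2_idx = 1
  bottom 3 bits -> offset = 1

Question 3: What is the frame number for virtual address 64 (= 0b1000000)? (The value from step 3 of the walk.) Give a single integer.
vaddr = 64: l1_idx=2, l2_idx=0
L1[2] = 2; L2[2][0] = 5

Answer: 5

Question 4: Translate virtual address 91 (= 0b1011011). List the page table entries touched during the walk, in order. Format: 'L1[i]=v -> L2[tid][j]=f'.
vaddr = 91 = 0b1011011
Split: l1_idx=2, l2_idx=3, offset=3

Answer: L1[2]=2 -> L2[2][3]=95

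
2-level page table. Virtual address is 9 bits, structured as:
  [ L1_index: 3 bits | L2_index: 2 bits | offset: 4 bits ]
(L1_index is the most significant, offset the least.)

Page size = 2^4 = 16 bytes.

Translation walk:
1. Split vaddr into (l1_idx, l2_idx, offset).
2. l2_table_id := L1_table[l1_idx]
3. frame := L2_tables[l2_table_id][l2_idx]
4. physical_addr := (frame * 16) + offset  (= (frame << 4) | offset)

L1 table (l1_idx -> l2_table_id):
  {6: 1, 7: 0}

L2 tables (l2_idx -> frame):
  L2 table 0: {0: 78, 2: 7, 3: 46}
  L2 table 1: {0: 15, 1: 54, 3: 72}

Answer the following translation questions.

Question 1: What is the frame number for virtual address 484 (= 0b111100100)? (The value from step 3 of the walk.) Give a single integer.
vaddr = 484: l1_idx=7, l2_idx=2
L1[7] = 0; L2[0][2] = 7

Answer: 7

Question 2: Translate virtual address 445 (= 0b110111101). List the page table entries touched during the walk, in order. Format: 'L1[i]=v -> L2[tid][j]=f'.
vaddr = 445 = 0b110111101
Split: l1_idx=6, l2_idx=3, offset=13

Answer: L1[6]=1 -> L2[1][3]=72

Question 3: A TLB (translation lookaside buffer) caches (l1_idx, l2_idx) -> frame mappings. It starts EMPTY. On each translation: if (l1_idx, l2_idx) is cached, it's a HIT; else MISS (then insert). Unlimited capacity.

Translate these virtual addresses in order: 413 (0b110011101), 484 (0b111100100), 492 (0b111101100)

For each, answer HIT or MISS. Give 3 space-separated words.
Answer: MISS MISS HIT

Derivation:
vaddr=413: (6,1) not in TLB -> MISS, insert
vaddr=484: (7,2) not in TLB -> MISS, insert
vaddr=492: (7,2) in TLB -> HIT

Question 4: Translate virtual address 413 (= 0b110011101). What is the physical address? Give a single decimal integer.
Answer: 877

Derivation:
vaddr = 413 = 0b110011101
Split: l1_idx=6, l2_idx=1, offset=13
L1[6] = 1
L2[1][1] = 54
paddr = 54 * 16 + 13 = 877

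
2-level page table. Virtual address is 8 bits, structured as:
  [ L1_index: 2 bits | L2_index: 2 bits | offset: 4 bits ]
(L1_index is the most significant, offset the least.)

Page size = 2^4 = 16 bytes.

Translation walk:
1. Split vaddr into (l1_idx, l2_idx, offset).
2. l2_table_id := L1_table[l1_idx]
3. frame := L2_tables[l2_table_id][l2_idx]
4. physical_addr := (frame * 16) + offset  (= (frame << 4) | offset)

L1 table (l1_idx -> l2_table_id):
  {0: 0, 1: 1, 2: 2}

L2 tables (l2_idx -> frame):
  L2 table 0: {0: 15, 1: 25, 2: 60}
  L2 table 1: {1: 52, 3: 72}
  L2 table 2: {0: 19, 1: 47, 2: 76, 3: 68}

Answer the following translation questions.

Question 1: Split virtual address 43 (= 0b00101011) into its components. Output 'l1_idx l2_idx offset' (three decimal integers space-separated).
vaddr = 43 = 0b00101011
  top 2 bits -> l1_idx = 0
  next 2 bits -> l2_idx = 2
  bottom 4 bits -> offset = 11

Answer: 0 2 11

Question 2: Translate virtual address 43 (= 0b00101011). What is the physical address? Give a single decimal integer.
Answer: 971

Derivation:
vaddr = 43 = 0b00101011
Split: l1_idx=0, l2_idx=2, offset=11
L1[0] = 0
L2[0][2] = 60
paddr = 60 * 16 + 11 = 971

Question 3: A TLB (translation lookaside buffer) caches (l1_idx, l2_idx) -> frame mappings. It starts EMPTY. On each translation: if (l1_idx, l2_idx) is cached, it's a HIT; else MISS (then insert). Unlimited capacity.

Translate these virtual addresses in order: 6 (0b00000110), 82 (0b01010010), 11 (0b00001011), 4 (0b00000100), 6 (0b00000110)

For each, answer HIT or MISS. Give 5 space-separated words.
vaddr=6: (0,0) not in TLB -> MISS, insert
vaddr=82: (1,1) not in TLB -> MISS, insert
vaddr=11: (0,0) in TLB -> HIT
vaddr=4: (0,0) in TLB -> HIT
vaddr=6: (0,0) in TLB -> HIT

Answer: MISS MISS HIT HIT HIT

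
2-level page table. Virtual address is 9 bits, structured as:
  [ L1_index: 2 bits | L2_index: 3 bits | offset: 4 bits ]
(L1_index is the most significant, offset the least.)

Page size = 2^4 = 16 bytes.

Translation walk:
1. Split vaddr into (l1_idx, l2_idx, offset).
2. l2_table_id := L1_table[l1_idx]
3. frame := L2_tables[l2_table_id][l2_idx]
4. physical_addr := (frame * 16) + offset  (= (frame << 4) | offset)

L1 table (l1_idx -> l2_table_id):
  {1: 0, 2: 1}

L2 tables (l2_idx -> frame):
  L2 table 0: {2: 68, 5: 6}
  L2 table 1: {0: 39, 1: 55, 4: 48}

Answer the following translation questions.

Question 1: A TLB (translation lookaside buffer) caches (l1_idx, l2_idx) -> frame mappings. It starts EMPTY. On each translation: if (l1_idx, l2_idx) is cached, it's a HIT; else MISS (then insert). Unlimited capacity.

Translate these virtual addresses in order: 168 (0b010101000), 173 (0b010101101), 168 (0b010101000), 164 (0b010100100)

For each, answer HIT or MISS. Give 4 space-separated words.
vaddr=168: (1,2) not in TLB -> MISS, insert
vaddr=173: (1,2) in TLB -> HIT
vaddr=168: (1,2) in TLB -> HIT
vaddr=164: (1,2) in TLB -> HIT

Answer: MISS HIT HIT HIT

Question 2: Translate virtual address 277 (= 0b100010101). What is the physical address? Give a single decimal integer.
Answer: 885

Derivation:
vaddr = 277 = 0b100010101
Split: l1_idx=2, l2_idx=1, offset=5
L1[2] = 1
L2[1][1] = 55
paddr = 55 * 16 + 5 = 885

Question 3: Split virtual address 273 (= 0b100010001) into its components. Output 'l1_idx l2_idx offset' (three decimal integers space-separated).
vaddr = 273 = 0b100010001
  top 2 bits -> l1_idx = 2
  next 3 bits -> l2_idx = 1
  bottom 4 bits -> offset = 1

Answer: 2 1 1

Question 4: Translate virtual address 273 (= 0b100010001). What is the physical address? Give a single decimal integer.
vaddr = 273 = 0b100010001
Split: l1_idx=2, l2_idx=1, offset=1
L1[2] = 1
L2[1][1] = 55
paddr = 55 * 16 + 1 = 881

Answer: 881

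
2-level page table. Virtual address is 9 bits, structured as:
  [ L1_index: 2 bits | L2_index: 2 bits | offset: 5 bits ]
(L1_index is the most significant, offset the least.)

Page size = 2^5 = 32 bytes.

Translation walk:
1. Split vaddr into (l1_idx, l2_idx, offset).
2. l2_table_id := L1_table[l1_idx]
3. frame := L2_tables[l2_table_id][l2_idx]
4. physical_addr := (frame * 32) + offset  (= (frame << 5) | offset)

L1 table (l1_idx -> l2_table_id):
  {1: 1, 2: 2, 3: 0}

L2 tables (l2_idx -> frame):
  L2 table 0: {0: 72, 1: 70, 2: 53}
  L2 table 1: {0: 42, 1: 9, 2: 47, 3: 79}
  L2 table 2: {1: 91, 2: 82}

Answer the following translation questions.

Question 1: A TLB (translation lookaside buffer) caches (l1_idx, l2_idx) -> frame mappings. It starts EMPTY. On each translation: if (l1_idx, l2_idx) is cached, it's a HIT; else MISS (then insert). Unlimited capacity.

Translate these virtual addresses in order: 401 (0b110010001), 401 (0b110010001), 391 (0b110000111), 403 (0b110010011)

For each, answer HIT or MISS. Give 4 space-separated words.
Answer: MISS HIT HIT HIT

Derivation:
vaddr=401: (3,0) not in TLB -> MISS, insert
vaddr=401: (3,0) in TLB -> HIT
vaddr=391: (3,0) in TLB -> HIT
vaddr=403: (3,0) in TLB -> HIT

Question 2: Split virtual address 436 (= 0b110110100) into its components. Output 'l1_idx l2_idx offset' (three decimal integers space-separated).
Answer: 3 1 20

Derivation:
vaddr = 436 = 0b110110100
  top 2 bits -> l1_idx = 3
  next 2 bits -> l2_idx = 1
  bottom 5 bits -> offset = 20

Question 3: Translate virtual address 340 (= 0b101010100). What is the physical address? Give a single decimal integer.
vaddr = 340 = 0b101010100
Split: l1_idx=2, l2_idx=2, offset=20
L1[2] = 2
L2[2][2] = 82
paddr = 82 * 32 + 20 = 2644

Answer: 2644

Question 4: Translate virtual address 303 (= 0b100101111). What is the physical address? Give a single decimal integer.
Answer: 2927

Derivation:
vaddr = 303 = 0b100101111
Split: l1_idx=2, l2_idx=1, offset=15
L1[2] = 2
L2[2][1] = 91
paddr = 91 * 32 + 15 = 2927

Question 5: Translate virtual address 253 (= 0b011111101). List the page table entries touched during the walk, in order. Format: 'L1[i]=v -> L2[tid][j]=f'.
vaddr = 253 = 0b011111101
Split: l1_idx=1, l2_idx=3, offset=29

Answer: L1[1]=1 -> L2[1][3]=79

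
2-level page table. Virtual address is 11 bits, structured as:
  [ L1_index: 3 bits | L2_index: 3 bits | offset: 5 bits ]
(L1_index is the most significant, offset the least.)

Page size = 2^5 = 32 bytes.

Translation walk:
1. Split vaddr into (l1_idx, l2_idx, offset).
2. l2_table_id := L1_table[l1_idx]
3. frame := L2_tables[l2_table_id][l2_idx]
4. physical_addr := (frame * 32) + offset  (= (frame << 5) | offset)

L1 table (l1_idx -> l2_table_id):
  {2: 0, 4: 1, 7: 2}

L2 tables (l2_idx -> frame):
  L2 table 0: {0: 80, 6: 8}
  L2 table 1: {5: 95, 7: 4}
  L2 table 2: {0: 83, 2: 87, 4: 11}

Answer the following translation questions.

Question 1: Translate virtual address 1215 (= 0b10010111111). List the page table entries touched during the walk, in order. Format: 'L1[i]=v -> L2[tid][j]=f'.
vaddr = 1215 = 0b10010111111
Split: l1_idx=4, l2_idx=5, offset=31

Answer: L1[4]=1 -> L2[1][5]=95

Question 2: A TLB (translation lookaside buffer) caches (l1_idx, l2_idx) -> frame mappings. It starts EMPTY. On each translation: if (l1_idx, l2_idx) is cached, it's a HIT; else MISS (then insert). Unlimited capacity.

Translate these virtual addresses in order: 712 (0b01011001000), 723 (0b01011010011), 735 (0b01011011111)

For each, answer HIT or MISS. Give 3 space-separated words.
Answer: MISS HIT HIT

Derivation:
vaddr=712: (2,6) not in TLB -> MISS, insert
vaddr=723: (2,6) in TLB -> HIT
vaddr=735: (2,6) in TLB -> HIT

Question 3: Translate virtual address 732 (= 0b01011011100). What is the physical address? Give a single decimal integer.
vaddr = 732 = 0b01011011100
Split: l1_idx=2, l2_idx=6, offset=28
L1[2] = 0
L2[0][6] = 8
paddr = 8 * 32 + 28 = 284

Answer: 284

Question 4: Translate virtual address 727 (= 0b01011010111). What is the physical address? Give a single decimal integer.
Answer: 279

Derivation:
vaddr = 727 = 0b01011010111
Split: l1_idx=2, l2_idx=6, offset=23
L1[2] = 0
L2[0][6] = 8
paddr = 8 * 32 + 23 = 279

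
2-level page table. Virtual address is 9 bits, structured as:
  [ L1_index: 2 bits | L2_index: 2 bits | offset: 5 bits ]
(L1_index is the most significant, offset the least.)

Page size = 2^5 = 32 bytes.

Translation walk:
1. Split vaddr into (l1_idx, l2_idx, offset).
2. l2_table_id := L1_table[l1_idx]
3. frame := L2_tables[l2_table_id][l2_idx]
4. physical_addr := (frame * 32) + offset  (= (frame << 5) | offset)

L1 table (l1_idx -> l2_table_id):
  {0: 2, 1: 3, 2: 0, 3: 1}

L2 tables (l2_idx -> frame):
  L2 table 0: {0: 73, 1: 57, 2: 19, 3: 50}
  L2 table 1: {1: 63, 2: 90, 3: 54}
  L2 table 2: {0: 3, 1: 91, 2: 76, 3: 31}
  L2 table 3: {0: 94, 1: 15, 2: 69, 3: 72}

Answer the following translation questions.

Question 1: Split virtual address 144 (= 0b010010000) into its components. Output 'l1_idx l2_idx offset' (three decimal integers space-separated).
Answer: 1 0 16

Derivation:
vaddr = 144 = 0b010010000
  top 2 bits -> l1_idx = 1
  next 2 bits -> l2_idx = 0
  bottom 5 bits -> offset = 16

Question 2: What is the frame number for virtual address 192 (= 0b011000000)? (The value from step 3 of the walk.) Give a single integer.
vaddr = 192: l1_idx=1, l2_idx=2
L1[1] = 3; L2[3][2] = 69

Answer: 69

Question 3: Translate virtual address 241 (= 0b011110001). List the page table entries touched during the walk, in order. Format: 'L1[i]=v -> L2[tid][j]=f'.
vaddr = 241 = 0b011110001
Split: l1_idx=1, l2_idx=3, offset=17

Answer: L1[1]=3 -> L2[3][3]=72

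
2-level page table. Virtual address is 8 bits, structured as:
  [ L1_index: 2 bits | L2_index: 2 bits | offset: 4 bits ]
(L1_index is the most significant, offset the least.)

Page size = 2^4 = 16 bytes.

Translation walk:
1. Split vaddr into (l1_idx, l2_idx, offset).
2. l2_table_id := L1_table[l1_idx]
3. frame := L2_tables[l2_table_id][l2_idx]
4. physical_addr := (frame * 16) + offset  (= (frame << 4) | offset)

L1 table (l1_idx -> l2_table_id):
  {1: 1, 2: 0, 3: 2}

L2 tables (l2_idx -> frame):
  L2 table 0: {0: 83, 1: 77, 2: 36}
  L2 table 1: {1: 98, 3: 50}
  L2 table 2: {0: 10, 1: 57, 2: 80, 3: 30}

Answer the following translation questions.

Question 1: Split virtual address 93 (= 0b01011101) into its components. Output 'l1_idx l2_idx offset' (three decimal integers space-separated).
Answer: 1 1 13

Derivation:
vaddr = 93 = 0b01011101
  top 2 bits -> l1_idx = 1
  next 2 bits -> l2_idx = 1
  bottom 4 bits -> offset = 13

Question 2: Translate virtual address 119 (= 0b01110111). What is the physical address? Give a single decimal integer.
vaddr = 119 = 0b01110111
Split: l1_idx=1, l2_idx=3, offset=7
L1[1] = 1
L2[1][3] = 50
paddr = 50 * 16 + 7 = 807

Answer: 807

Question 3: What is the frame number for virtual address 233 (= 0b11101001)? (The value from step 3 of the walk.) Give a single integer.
Answer: 80

Derivation:
vaddr = 233: l1_idx=3, l2_idx=2
L1[3] = 2; L2[2][2] = 80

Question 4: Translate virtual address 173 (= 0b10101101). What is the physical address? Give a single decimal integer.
vaddr = 173 = 0b10101101
Split: l1_idx=2, l2_idx=2, offset=13
L1[2] = 0
L2[0][2] = 36
paddr = 36 * 16 + 13 = 589

Answer: 589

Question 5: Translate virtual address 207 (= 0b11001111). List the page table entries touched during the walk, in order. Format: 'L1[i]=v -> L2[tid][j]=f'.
vaddr = 207 = 0b11001111
Split: l1_idx=3, l2_idx=0, offset=15

Answer: L1[3]=2 -> L2[2][0]=10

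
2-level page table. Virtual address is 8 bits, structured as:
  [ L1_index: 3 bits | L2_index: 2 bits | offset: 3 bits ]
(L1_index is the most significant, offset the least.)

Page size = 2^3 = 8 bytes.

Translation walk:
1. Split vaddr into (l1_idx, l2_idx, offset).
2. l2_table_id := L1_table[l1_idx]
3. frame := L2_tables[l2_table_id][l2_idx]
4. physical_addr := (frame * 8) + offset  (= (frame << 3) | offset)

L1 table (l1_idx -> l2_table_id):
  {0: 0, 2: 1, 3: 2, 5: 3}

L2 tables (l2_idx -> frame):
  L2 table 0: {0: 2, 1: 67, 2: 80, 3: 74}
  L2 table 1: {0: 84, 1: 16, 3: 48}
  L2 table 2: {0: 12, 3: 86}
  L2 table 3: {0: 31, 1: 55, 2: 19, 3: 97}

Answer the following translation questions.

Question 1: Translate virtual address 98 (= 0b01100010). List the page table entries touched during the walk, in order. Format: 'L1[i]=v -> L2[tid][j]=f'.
Answer: L1[3]=2 -> L2[2][0]=12

Derivation:
vaddr = 98 = 0b01100010
Split: l1_idx=3, l2_idx=0, offset=2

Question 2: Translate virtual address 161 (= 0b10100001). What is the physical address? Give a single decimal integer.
Answer: 249

Derivation:
vaddr = 161 = 0b10100001
Split: l1_idx=5, l2_idx=0, offset=1
L1[5] = 3
L2[3][0] = 31
paddr = 31 * 8 + 1 = 249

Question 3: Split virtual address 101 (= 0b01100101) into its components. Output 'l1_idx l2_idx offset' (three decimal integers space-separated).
vaddr = 101 = 0b01100101
  top 3 bits -> l1_idx = 3
  next 2 bits -> l2_idx = 0
  bottom 3 bits -> offset = 5

Answer: 3 0 5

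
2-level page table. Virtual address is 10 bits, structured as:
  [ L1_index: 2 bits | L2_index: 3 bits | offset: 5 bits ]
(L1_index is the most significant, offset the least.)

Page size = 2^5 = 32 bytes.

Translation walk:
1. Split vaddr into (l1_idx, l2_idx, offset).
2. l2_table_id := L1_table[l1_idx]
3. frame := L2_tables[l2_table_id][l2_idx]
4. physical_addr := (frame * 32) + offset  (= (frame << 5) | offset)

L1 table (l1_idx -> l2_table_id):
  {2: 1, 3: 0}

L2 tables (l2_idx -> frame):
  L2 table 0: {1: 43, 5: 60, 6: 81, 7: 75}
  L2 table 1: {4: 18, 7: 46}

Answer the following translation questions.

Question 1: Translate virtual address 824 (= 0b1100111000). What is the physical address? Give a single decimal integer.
vaddr = 824 = 0b1100111000
Split: l1_idx=3, l2_idx=1, offset=24
L1[3] = 0
L2[0][1] = 43
paddr = 43 * 32 + 24 = 1400

Answer: 1400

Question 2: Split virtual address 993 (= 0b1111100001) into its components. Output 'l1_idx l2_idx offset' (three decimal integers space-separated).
vaddr = 993 = 0b1111100001
  top 2 bits -> l1_idx = 3
  next 3 bits -> l2_idx = 7
  bottom 5 bits -> offset = 1

Answer: 3 7 1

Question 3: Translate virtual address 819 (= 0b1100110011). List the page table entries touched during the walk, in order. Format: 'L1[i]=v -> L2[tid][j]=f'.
vaddr = 819 = 0b1100110011
Split: l1_idx=3, l2_idx=1, offset=19

Answer: L1[3]=0 -> L2[0][1]=43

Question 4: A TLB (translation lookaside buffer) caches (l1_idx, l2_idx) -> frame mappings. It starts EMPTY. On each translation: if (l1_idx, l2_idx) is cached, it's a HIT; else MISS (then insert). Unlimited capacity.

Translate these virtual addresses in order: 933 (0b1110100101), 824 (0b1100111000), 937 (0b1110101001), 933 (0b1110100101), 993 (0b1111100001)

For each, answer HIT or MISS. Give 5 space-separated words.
vaddr=933: (3,5) not in TLB -> MISS, insert
vaddr=824: (3,1) not in TLB -> MISS, insert
vaddr=937: (3,5) in TLB -> HIT
vaddr=933: (3,5) in TLB -> HIT
vaddr=993: (3,7) not in TLB -> MISS, insert

Answer: MISS MISS HIT HIT MISS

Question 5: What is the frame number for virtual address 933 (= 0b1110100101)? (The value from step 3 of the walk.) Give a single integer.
vaddr = 933: l1_idx=3, l2_idx=5
L1[3] = 0; L2[0][5] = 60

Answer: 60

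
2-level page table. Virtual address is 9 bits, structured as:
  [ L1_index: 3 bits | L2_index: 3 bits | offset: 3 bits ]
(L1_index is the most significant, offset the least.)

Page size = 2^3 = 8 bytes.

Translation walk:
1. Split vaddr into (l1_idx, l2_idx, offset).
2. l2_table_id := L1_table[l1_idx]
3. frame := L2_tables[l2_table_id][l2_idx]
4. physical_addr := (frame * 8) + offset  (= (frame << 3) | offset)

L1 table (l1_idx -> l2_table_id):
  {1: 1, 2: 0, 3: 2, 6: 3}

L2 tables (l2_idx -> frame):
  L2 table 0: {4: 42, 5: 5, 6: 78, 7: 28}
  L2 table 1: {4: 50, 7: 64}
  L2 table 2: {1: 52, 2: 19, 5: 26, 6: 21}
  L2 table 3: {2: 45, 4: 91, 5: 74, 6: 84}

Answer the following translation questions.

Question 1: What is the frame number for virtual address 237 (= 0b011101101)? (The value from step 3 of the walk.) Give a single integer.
Answer: 26

Derivation:
vaddr = 237: l1_idx=3, l2_idx=5
L1[3] = 2; L2[2][5] = 26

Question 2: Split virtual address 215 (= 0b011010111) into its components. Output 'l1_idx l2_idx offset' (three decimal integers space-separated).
vaddr = 215 = 0b011010111
  top 3 bits -> l1_idx = 3
  next 3 bits -> l2_idx = 2
  bottom 3 bits -> offset = 7

Answer: 3 2 7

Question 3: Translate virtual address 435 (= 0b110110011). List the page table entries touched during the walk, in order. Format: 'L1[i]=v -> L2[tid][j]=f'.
vaddr = 435 = 0b110110011
Split: l1_idx=6, l2_idx=6, offset=3

Answer: L1[6]=3 -> L2[3][6]=84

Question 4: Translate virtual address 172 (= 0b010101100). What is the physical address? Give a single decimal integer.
Answer: 44

Derivation:
vaddr = 172 = 0b010101100
Split: l1_idx=2, l2_idx=5, offset=4
L1[2] = 0
L2[0][5] = 5
paddr = 5 * 8 + 4 = 44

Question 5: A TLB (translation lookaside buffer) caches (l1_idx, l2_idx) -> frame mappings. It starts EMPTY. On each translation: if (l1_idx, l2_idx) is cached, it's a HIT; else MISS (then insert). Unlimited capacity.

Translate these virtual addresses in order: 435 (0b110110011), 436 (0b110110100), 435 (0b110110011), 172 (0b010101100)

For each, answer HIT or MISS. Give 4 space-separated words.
vaddr=435: (6,6) not in TLB -> MISS, insert
vaddr=436: (6,6) in TLB -> HIT
vaddr=435: (6,6) in TLB -> HIT
vaddr=172: (2,5) not in TLB -> MISS, insert

Answer: MISS HIT HIT MISS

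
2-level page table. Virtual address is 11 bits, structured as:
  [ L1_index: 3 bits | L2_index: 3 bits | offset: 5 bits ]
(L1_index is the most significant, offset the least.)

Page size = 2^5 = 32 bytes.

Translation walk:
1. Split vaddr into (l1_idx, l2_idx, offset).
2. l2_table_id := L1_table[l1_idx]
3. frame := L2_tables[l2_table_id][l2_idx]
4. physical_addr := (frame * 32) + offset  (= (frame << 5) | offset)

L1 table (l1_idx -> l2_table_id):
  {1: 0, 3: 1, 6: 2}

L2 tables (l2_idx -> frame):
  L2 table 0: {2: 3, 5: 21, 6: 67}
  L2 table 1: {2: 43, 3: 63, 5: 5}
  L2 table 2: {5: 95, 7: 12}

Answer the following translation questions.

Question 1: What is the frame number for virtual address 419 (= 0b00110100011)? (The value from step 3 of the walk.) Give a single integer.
vaddr = 419: l1_idx=1, l2_idx=5
L1[1] = 0; L2[0][5] = 21

Answer: 21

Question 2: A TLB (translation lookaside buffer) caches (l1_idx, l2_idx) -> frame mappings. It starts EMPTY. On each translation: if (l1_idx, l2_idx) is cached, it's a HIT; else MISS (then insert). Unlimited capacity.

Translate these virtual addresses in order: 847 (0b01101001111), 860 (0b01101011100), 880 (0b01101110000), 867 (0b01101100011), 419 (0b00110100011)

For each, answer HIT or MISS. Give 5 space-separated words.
vaddr=847: (3,2) not in TLB -> MISS, insert
vaddr=860: (3,2) in TLB -> HIT
vaddr=880: (3,3) not in TLB -> MISS, insert
vaddr=867: (3,3) in TLB -> HIT
vaddr=419: (1,5) not in TLB -> MISS, insert

Answer: MISS HIT MISS HIT MISS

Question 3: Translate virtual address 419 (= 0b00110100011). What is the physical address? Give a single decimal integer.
vaddr = 419 = 0b00110100011
Split: l1_idx=1, l2_idx=5, offset=3
L1[1] = 0
L2[0][5] = 21
paddr = 21 * 32 + 3 = 675

Answer: 675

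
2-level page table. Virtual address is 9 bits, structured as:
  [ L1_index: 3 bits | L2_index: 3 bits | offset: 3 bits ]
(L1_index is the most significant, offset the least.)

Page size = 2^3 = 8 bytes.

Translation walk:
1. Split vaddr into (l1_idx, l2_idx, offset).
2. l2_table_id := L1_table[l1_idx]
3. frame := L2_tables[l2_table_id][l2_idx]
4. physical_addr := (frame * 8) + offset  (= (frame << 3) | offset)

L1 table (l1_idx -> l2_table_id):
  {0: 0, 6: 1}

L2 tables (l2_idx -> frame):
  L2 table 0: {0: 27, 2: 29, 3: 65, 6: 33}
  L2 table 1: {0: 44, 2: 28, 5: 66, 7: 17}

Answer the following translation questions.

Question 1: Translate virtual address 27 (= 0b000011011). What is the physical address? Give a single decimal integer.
vaddr = 27 = 0b000011011
Split: l1_idx=0, l2_idx=3, offset=3
L1[0] = 0
L2[0][3] = 65
paddr = 65 * 8 + 3 = 523

Answer: 523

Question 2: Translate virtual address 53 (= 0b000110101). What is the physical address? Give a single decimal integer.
Answer: 269

Derivation:
vaddr = 53 = 0b000110101
Split: l1_idx=0, l2_idx=6, offset=5
L1[0] = 0
L2[0][6] = 33
paddr = 33 * 8 + 5 = 269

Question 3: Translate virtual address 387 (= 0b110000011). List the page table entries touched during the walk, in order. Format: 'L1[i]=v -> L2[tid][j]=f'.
vaddr = 387 = 0b110000011
Split: l1_idx=6, l2_idx=0, offset=3

Answer: L1[6]=1 -> L2[1][0]=44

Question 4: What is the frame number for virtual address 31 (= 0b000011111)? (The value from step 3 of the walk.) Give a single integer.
Answer: 65

Derivation:
vaddr = 31: l1_idx=0, l2_idx=3
L1[0] = 0; L2[0][3] = 65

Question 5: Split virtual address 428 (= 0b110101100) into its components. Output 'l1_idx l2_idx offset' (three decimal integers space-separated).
Answer: 6 5 4

Derivation:
vaddr = 428 = 0b110101100
  top 3 bits -> l1_idx = 6
  next 3 bits -> l2_idx = 5
  bottom 3 bits -> offset = 4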